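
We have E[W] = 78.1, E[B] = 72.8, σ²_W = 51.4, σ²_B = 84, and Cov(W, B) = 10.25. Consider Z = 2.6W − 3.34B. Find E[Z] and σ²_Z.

E[Z] = -40.092, σ²_Z = 1106.5124

E[Z] = 2.6·E[W] + (-3.34)·E[B] = 2.6·78.1 + (-3.34)·72.8 = -40.092.
σ²_Z = a²·σ²_W + b²·σ²_B + 2ab·Cov(W, B) with a = 2.6, b = -3.34.
= 2.6²·51.4 + (-3.34)²·84 + 2·2.6·(-3.34)·10.25
= 347.464 + 937.0704 + (-178.022) = 1106.5124.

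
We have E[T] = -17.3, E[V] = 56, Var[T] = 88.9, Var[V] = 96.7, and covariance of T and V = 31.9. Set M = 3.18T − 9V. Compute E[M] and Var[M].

E[M] = 3.18·E[T] + (-9)·E[V] = 3.18·(-17.3) + (-9)·56 = -559.014.
Var[M] = a²·Var[T] + b²·Var[V] + 2ab·covariance of T and V with a = 3.18, b = -9.
= 3.18²·88.9 + (-9)²·96.7 + 2·3.18·(-9)·31.9
= 898.99236 + 7832.7 + (-1825.956) = 6905.73636.

E[M] = -559.014, Var[M] = 6905.73636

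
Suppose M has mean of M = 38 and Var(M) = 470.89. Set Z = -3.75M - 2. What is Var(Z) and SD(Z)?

Z = -3.75M - 2 is linear with a = -3.75, b = -2.
Var(Z) = a²·Var(M) = (-3.75)²·470.89 = 6621.890625 (the additive constant -2 does not affect variance).
SD(M) = √470.89 = 21.7.
SD(Z) = |a|·SD(M) = |-3.75|·21.7 = 81.375.

Var(Z) = 6621.890625, SD(Z) = 81.375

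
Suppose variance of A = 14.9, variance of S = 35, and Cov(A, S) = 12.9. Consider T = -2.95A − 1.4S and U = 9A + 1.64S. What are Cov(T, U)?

Cov(T, U) = -700.9052

By bilinearity, Cov(T, U) = ac·variance of A + bd·variance of S + (ad+bc)·Cov(A, S), with a=-2.95, b=-1.4, c=9, d=1.64.
ac·variance of A = (-2.95)·9·14.9 = -395.595
bd·variance of S = (-1.4)·1.64·35 = -80.36
(ad+bc)·Cov(A, S) = (-17.438)·12.9 = -224.9502
Cov(T, U) = -395.595 + (-80.36) + (-224.9502) = -700.9052.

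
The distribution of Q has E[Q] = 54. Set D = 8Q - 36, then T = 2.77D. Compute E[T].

E[T] = 1096.92

E[D] = 8·54 + (-36) = 396.
E[T] = 2.77·396 = 1096.92.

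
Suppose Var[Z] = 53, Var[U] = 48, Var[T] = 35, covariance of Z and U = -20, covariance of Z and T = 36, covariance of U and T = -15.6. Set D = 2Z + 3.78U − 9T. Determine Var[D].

Var[D] = a²·Var[Z] + b²·Var[U] + c²·Var[T] + 2ab·covariance of Z and U + 2ac·covariance of Z and T + 2bc·covariance of U and T, with a = 2, b = 3.78, c = -9.
= 212 + 685.8432 + 2835 + (-302.4) + (-1296) + 1061.424
= 3195.8672.

Var[D] = 3195.8672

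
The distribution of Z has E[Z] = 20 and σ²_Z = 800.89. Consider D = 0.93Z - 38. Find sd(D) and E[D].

D = 0.93Z - 38 is linear with a = 0.93, b = -38.
sd(Z) = √800.89 = 28.3.
sd(D) = |a|·sd(Z) = |0.93|·28.3 = 26.319.
E[D] = a·E[Z] + b = 0.93·20 + (-38) = -19.4.

sd(D) = 26.319, E[D] = -19.4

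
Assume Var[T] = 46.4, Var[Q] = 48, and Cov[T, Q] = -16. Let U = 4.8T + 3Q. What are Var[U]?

Var[U] = a²·Var[T] + b²·Var[Q] + 2ab·Cov[T, Q] with a = 4.8, b = 3.
= 4.8²·46.4 + 3²·48 + 2·4.8·3·(-16)
= 1069.056 + 432 + (-460.8) = 1040.256.

Var[U] = 1040.256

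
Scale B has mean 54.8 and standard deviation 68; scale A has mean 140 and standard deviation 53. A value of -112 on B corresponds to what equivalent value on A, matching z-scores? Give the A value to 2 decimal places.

A = 9.99

z = (-112 − 54.8)/68 ≈ -2.4529.
A = 140 + z·53 = 140 + (-112 − 54.8)·53/68 ≈ 9.99.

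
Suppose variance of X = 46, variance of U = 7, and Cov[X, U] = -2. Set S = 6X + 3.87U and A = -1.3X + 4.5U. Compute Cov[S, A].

Cov[S, A] = -280.833

By bilinearity, Cov[S, A] = ac·variance of X + bd·variance of U + (ad+bc)·Cov[X, U], with a=6, b=3.87, c=-1.3, d=4.5.
ac·variance of X = 6·(-1.3)·46 = -358.8
bd·variance of U = 3.87·4.5·7 = 121.905
(ad+bc)·Cov[X, U] = (21.969)·(-2) = -43.938
Cov[S, A] = -358.8 + 121.905 + (-43.938) = -280.833.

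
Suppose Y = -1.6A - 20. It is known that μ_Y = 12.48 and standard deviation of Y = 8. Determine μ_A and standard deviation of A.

μ_A = -20.3, standard deviation of A = 5

From Y = -1.6A - 20: μ_Y = a·μ_A + b, so μ_A = (μ_Y − b)/a = (12.48 − (-20))/(-1.6) = -20.3.
standard deviation of Y = |a|·standard deviation of A, so standard deviation of A = 8/|-1.6| = 5.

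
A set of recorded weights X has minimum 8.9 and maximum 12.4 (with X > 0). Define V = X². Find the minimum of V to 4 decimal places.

X² is increasing on this domain, so min(V) comes from min(X) = 8.9: min(V) = square(8.9) = 79.21.

min(V) = 79.21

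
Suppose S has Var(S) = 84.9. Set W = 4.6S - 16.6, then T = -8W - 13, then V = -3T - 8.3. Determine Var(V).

Var(V) = 1034774.784

Var(W) = 4.6²·84.9 = 1796.484.
Var(T) = (-8)²·1796.484 = 114974.976.
Var(V) = (-3)²·114974.976 = 1034774.784.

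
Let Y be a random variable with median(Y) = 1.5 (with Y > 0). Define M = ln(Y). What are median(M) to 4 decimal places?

median(M) = 0.4055

ln(Y) is monotone on this domain, so median(M) = ln(1.5) ≈ 0.4055.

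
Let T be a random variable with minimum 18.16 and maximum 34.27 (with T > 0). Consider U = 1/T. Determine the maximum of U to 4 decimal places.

max(U) = 0.0551

1/T is decreasing on this domain, so max(U) comes from min(T) = 18.16: max(U) = 1/(18.16) ≈ 0.0551.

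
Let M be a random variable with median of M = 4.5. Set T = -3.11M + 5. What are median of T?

A linear map preserves order up to sign, so median of T = a·median of M + b = (-3.11)·4.5 + 5 = -8.995.

median of T = -8.995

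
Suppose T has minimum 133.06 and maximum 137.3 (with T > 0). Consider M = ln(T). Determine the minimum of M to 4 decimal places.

min(M) = 4.8908

ln(T) is increasing on this domain, so min(M) comes from min(T) = 133.06: min(M) = ln(133.06) ≈ 4.8908.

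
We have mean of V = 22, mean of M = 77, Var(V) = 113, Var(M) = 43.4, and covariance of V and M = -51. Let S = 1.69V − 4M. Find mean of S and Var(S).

mean of S = 1.69·mean of V + (-4)·mean of M = 1.69·22 + (-4)·77 = -270.82.
Var(S) = a²·Var(V) + b²·Var(M) + 2ab·covariance of V and M with a = 1.69, b = -4.
= 1.69²·113 + (-4)²·43.4 + 2·1.69·(-4)·(-51)
= 322.7393 + 694.4 + 689.52 = 1706.6593.

mean of S = -270.82, Var(S) = 1706.6593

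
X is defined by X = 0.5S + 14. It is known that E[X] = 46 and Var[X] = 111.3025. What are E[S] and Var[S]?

From X = 0.5S + 14: E[X] = a·E[S] + b, so E[S] = (E[X] − b)/a = (46 − 14)/0.5 = 64.
Var[X] = a²·Var[S], so Var[S] = 111.3025/0.5² = 445.21.

E[S] = 64, Var[S] = 445.21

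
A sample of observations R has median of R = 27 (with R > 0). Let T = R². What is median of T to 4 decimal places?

median of T = 729

R² is monotone on this domain, so median of T = square(27) = 729.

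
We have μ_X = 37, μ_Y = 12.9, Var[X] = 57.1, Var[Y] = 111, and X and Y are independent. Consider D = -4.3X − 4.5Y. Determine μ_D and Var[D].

μ_D = (-4.3)·μ_X + (-4.5)·μ_Y = (-4.3)·37 + (-4.5)·12.9 = -217.15.
Var[D] = a²·Var[X] + b²·Var[Y] + 2ab·Cov(X, Y) with a = -4.3, b = -4.5.
Independence gives Cov(X, Y) = 0.
= (-4.3)²·57.1 + (-4.5)²·111 + 2·(-4.3)·(-4.5)·0
= 1055.779 + 2247.75 + 0 = 3303.529.

μ_D = -217.15, Var[D] = 3303.529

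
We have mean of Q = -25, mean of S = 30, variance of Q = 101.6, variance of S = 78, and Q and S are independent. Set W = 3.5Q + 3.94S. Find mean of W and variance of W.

mean of W = 3.5·mean of Q + 3.94·mean of S = 3.5·(-25) + 3.94·30 = 30.7.
variance of W = a²·variance of Q + b²·variance of S + 2ab·covariance of Q and S with a = 3.5, b = 3.94.
Independence gives covariance of Q and S = 0.
= 3.5²·101.6 + 3.94²·78 + 2·3.5·3.94·0
= 1244.6 + 1210.8408 + 0 = 2455.4408.

mean of W = 30.7, variance of W = 2455.4408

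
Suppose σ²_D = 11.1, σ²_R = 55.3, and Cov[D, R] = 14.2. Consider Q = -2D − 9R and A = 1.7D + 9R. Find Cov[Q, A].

Cov[Q, A] = -4989.9

By bilinearity, Cov[Q, A] = ac·σ²_D + bd·σ²_R + (ad+bc)·Cov[D, R], with a=-2, b=-9, c=1.7, d=9.
ac·σ²_D = (-2)·1.7·11.1 = -37.74
bd·σ²_R = (-9)·9·55.3 = -4479.3
(ad+bc)·Cov[D, R] = (-33.3)·14.2 = -472.86
Cov[Q, A] = -37.74 + (-4479.3) + (-472.86) = -4989.9.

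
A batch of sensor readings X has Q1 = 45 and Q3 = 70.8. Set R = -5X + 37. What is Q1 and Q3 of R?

Q1(R) = -317, Q3(R) = -188

a = -5 < 0 reverses order: Q1(R) comes from Q3(X), Q3(R) from Q1(X).
Q1(R) = (-5)·70.8 + 37 = -317; Q3(R) = (-5)·45 + 37 = -188.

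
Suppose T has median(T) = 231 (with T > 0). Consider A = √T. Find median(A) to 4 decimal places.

√T is monotone on this domain, so median(A) = √(231) ≈ 15.1987.

median(A) = 15.1987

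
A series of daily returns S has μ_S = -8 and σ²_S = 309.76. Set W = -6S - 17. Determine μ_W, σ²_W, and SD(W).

μ_W = 31, σ²_W = 11151.36, SD(W) = 105.6

W = -6S - 17 is linear with a = -6, b = -17.
μ_W = a·μ_S + b = (-6)·(-8) + (-17) = 31.
σ²_W = a²·σ²_S = (-6)²·309.76 = 11151.36 (the additive constant -17 does not affect variance).
SD(S) = √309.76 = 17.6.
SD(W) = |a|·SD(S) = |-6|·17.6 = 105.6.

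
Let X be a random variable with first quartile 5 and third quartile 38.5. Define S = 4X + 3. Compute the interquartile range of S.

IQR of X = Q3 − Q1 = 38.5 − 5 = 33.5.
Under S = aX + b, IQR(S) = |a|·IQR(X) = |4|·33.5 = 134 (shifts cancel; spread scales by |a|).

IQR(S) = 134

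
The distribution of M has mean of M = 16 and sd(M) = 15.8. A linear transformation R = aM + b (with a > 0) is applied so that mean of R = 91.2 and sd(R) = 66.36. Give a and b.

a = 4.2, b = 24

sd(R) = a·sd(M) (a > 0), so a = 66.36/15.8 = 4.2.
mean of R = a·mean of M + b, so b = 91.2 − 4.2·16 = 24.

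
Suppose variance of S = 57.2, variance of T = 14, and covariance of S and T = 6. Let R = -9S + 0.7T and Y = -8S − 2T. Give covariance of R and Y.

covariance of R and Y = 4173.2

By bilinearity, covariance of R and Y = ac·variance of S + bd·variance of T + (ad+bc)·covariance of S and T, with a=-9, b=0.7, c=-8, d=-2.
ac·variance of S = (-9)·(-8)·57.2 = 4118.4
bd·variance of T = 0.7·(-2)·14 = -19.6
(ad+bc)·covariance of S and T = (12.4)·6 = 74.4
covariance of R and Y = 4118.4 + (-19.6) + 74.4 = 4173.2.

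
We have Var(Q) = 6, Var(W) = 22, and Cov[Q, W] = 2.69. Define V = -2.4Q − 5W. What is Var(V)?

Var(V) = a²·Var(Q) + b²·Var(W) + 2ab·Cov[Q, W] with a = -2.4, b = -5.
= (-2.4)²·6 + (-5)²·22 + 2·(-2.4)·(-5)·2.69
= 34.56 + 550 + 64.56 = 649.12.

Var(V) = 649.12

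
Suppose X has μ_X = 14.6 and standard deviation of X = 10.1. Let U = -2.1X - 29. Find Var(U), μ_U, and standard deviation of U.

U = -2.1X - 29 is linear with a = -2.1, b = -29.
Var(X) = 10.1² = 102.01.
Var(U) = a²·Var(X) = (-2.1)²·102.01 = 449.8641 (the additive constant -29 does not affect variance).
μ_U = a·μ_X + b = (-2.1)·14.6 + (-29) = -59.66.
standard deviation of U = |a|·standard deviation of X = |-2.1|·10.1 = 21.21.

Var(U) = 449.8641, μ_U = -59.66, standard deviation of U = 21.21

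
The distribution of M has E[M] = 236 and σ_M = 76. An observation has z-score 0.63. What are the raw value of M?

M = E[M] + z·σ_M = 236 + 0.63·76 = 283.88.

M = 283.88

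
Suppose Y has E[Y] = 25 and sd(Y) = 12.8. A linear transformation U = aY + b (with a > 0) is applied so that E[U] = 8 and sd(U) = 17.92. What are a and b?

sd(U) = a·sd(Y) (a > 0), so a = 17.92/12.8 = 1.4.
E[U] = a·E[Y] + b, so b = 8 − 1.4·25 = -27.

a = 1.4, b = -27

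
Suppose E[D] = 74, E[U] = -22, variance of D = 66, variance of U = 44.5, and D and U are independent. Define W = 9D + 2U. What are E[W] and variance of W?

E[W] = 9·E[D] + 2·E[U] = 9·74 + 2·(-22) = 622.
variance of W = a²·variance of D + b²·variance of U + 2ab·Cov(D, U) with a = 9, b = 2.
Independence gives Cov(D, U) = 0.
= 9²·66 + 2²·44.5 + 2·9·2·0
= 5346 + 178 + 0 = 5524.

E[W] = 622, variance of W = 5524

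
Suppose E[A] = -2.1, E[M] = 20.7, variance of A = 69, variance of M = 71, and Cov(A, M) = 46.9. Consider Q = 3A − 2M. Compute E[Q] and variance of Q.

E[Q] = 3·E[A] + (-2)·E[M] = 3·(-2.1) + (-2)·20.7 = -47.7.
variance of Q = a²·variance of A + b²·variance of M + 2ab·Cov(A, M) with a = 3, b = -2.
= 3²·69 + (-2)²·71 + 2·3·(-2)·46.9
= 621 + 284 + (-562.8) = 342.2.

E[Q] = -47.7, variance of Q = 342.2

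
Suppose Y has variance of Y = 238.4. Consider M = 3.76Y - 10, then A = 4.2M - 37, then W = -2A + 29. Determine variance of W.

variance of M = 3.76²·238.4 = 3370.40384.
variance of A = 4.2²·3370.40384 = 59453.9237376.
variance of W = (-2)²·59453.9237376 = 237815.6949504.

variance of W = 237815.6949504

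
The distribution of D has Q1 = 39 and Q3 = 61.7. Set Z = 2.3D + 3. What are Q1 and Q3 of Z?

Q1(Z) = 92.7, Q3(Z) = 144.91

a = 2.3 > 0: Q1(Z) = a·Q1(D)+b = 92.7, Q3(Z) = a·Q3(D)+b = 144.91.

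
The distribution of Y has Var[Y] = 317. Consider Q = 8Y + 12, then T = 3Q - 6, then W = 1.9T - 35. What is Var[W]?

Var[Q] = 8²·317 = 20288.
Var[T] = 3²·20288 = 182592.
Var[W] = 1.9²·182592 = 659157.12.

Var[W] = 659157.12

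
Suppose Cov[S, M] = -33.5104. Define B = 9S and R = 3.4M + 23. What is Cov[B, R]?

Cov[B, R] = -1025.41824

Cov[B, R] = a·c·Cov[S, M] = 9·3.4·(-33.5104) = -1025.41824. Additive constants drop out.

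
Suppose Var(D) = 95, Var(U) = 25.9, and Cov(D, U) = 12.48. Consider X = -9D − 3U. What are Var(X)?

Var(X) = a²·Var(D) + b²·Var(U) + 2ab·Cov(D, U) with a = -9, b = -3.
= (-9)²·95 + (-3)²·25.9 + 2·(-9)·(-3)·12.48
= 7695 + 233.1 + 673.92 = 8602.02.

Var(X) = 8602.02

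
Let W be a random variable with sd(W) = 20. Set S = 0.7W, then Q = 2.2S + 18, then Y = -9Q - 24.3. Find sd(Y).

sd(Y) = 277.2

sd(S) = |0.7|·20 = 14.
sd(Q) = |2.2|·14 = 30.8.
sd(Y) = |-9|·30.8 = 277.2.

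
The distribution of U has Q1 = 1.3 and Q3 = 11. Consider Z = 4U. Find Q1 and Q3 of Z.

a = 4 > 0: Q1(Z) = a·Q1(U)+b = 5.2, Q3(Z) = a·Q3(U)+b = 44.

Q1(Z) = 5.2, Q3(Z) = 44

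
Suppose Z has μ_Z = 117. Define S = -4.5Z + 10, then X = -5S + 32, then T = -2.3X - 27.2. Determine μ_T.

μ_T = -6040.55

μ_S = (-4.5)·117 + 10 = -516.5.
μ_X = (-5)·(-516.5) + 32 = 2614.5.
μ_T = (-2.3)·2614.5 + (-27.2) = -6040.55.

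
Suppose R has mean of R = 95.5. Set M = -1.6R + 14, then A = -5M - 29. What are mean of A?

mean of M = (-1.6)·95.5 + 14 = -138.8.
mean of A = (-5)·(-138.8) + (-29) = 665.

mean of A = 665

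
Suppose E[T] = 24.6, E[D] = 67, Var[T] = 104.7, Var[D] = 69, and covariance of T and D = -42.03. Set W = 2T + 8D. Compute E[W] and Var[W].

E[W] = 2·E[T] + 8·E[D] = 2·24.6 + 8·67 = 585.2.
Var[W] = a²·Var[T] + b²·Var[D] + 2ab·covariance of T and D with a = 2, b = 8.
= 2²·104.7 + 8²·69 + 2·2·8·(-42.03)
= 418.8 + 4416 + (-1344.96) = 3489.84.

E[W] = 585.2, Var[W] = 3489.84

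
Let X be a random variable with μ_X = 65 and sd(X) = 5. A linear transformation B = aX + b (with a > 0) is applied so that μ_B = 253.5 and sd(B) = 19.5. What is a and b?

a = 3.9, b = 0

sd(B) = a·sd(X) (a > 0), so a = 19.5/5 = 3.9.
μ_B = a·μ_X + b, so b = 253.5 − 3.9·65 = 0.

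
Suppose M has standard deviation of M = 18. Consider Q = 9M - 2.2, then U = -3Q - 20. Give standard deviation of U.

standard deviation of Q = |9|·18 = 162.
standard deviation of U = |-3|·162 = 486.

standard deviation of U = 486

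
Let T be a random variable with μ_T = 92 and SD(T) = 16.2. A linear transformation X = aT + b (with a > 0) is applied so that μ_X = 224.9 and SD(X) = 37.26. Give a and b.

a = 2.3, b = 13.3

SD(X) = a·SD(T) (a > 0), so a = 37.26/16.2 = 2.3.
μ_X = a·μ_T + b, so b = 224.9 − 2.3·92 = 13.3.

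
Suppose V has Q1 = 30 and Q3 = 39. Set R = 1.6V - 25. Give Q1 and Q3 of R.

Q1(R) = 23, Q3(R) = 37.4

a = 1.6 > 0: Q1(R) = a·Q1(V)+b = 23, Q3(R) = a·Q3(V)+b = 37.4.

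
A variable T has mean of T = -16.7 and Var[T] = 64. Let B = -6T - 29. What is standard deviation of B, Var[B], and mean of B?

standard deviation of B = 48, Var[B] = 2304, mean of B = 71.2

B = -6T - 29 is linear with a = -6, b = -29.
standard deviation of T = √64 = 8.
standard deviation of B = |a|·standard deviation of T = |-6|·8 = 48.
Var[B] = a²·Var[T] = (-6)²·64 = 2304 (the additive constant -29 does not affect variance).
mean of B = a·mean of T + b = (-6)·(-16.7) + (-29) = 71.2.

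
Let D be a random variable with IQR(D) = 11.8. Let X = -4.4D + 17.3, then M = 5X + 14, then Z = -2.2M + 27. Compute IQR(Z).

IQR(X) = |-4.4|·11.8 = 51.92.
IQR(M) = |5|·51.92 = 259.6.
IQR(Z) = |-2.2|·259.6 = 571.12.

IQR(Z) = 571.12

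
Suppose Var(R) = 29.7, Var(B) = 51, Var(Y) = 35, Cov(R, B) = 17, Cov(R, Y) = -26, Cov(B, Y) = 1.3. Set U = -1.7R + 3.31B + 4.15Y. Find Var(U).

Var(U) = a²·Var(R) + b²·Var(B) + c²·Var(Y) + 2ab·Cov(R, B) + 2ac·Cov(R, Y) + 2bc·Cov(B, Y), with a = -1.7, b = 3.31, c = 4.15.
= 85.833 + 558.7611 + 602.7875 + (-191.318) + 366.86 + 35.7149
= 1458.6385.

Var(U) = 1458.6385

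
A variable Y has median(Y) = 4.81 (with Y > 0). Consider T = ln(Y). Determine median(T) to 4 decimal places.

ln(Y) is monotone on this domain, so median(T) = ln(4.81) ≈ 1.5707.

median(T) = 1.5707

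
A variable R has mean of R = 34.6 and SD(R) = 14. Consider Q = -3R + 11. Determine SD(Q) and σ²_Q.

SD(Q) = 42, σ²_Q = 1764

Q = -3R + 11 is linear with a = -3, b = 11.
SD(Q) = |a|·SD(R) = |-3|·14 = 42.
σ²_R = 14² = 196.
σ²_Q = a²·σ²_R = (-3)²·196 = 1764 (the additive constant 11 does not affect variance).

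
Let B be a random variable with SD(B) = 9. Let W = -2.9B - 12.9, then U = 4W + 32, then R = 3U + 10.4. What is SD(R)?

SD(R) = 313.2

SD(W) = |-2.9|·9 = 26.1.
SD(U) = |4|·26.1 = 104.4.
SD(R) = |3|·104.4 = 313.2.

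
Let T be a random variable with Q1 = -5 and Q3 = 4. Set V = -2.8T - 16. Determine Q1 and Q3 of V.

Q1(V) = -27.2, Q3(V) = -2

a = -2.8 < 0 reverses order: Q1(V) comes from Q3(T), Q3(V) from Q1(T).
Q1(V) = (-2.8)·4 + (-16) = -27.2; Q3(V) = (-2.8)·(-5) + (-16) = -2.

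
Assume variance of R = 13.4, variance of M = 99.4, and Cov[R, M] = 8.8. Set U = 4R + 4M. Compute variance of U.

variance of U = 2086.4

variance of U = a²·variance of R + b²·variance of M + 2ab·Cov[R, M] with a = 4, b = 4.
= 4²·13.4 + 4²·99.4 + 2·4·4·8.8
= 214.4 + 1590.4 + 281.6 = 2086.4.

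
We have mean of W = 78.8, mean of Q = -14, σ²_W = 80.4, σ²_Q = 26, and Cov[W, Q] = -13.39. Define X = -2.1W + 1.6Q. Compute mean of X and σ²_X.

mean of X = -187.88, σ²_X = 511.1048

mean of X = (-2.1)·mean of W + 1.6·mean of Q = (-2.1)·78.8 + 1.6·(-14) = -187.88.
σ²_X = a²·σ²_W + b²·σ²_Q + 2ab·Cov[W, Q] with a = -2.1, b = 1.6.
= (-2.1)²·80.4 + 1.6²·26 + 2·(-2.1)·1.6·(-13.39)
= 354.564 + 66.56 + 89.9808 = 511.1048.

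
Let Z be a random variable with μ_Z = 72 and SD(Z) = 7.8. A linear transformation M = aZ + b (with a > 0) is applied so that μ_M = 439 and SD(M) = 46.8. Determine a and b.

a = 6, b = 7

SD(M) = a·SD(Z) (a > 0), so a = 46.8/7.8 = 6.
μ_M = a·μ_Z + b, so b = 439 − 6·72 = 7.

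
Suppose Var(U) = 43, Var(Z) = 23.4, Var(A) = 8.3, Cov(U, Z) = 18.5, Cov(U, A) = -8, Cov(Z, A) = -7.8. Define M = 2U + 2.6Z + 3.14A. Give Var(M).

Var(M) = 376.58028

Var(M) = a²·Var(U) + b²·Var(Z) + c²·Var(A) + 2ab·Cov(U, Z) + 2ac·Cov(U, A) + 2bc·Cov(Z, A), with a = 2, b = 2.6, c = 3.14.
= 172 + 158.184 + 81.83468 + 192.4 + (-100.48) + (-127.3584)
= 376.58028.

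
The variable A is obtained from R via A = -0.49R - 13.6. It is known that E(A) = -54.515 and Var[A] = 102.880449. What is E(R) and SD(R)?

From A = -0.49R - 13.6: E(A) = a·E(R) + b, so E(R) = (E(A) − b)/a = (-54.515 − (-13.6))/(-0.49) = 83.5.
SD(A) = √102.880449 = 10.143.
SD(A) = |a|·SD(R), so SD(R) = 10.143/|-0.49| = 20.7.

E(R) = 83.5, SD(R) = 20.7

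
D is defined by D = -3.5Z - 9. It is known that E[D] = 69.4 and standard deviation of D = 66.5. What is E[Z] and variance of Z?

From D = -3.5Z - 9: E[D] = a·E[Z] + b, so E[Z] = (E[D] − b)/a = (69.4 − (-9))/(-3.5) = -22.4.
variance of D = 66.5² = 4422.25.
variance of D = a²·variance of Z, so variance of Z = 4422.25/(-3.5)² = 361.

E[Z] = -22.4, variance of Z = 361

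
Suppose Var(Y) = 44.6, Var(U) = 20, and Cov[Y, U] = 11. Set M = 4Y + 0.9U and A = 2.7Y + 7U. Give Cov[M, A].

Cov[M, A] = 942.41

By bilinearity, Cov[M, A] = ac·Var(Y) + bd·Var(U) + (ad+bc)·Cov[Y, U], with a=4, b=0.9, c=2.7, d=7.
ac·Var(Y) = 4·2.7·44.6 = 481.68
bd·Var(U) = 0.9·7·20 = 126
(ad+bc)·Cov[Y, U] = (30.43)·11 = 334.73
Cov[M, A] = 481.68 + 126 + 334.73 = 942.41.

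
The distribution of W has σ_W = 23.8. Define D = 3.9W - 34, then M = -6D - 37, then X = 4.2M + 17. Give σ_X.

σ_D = |3.9|·23.8 = 92.82.
σ_M = |-6|·92.82 = 556.92.
σ_X = |4.2|·556.92 = 2339.064.

σ_X = 2339.064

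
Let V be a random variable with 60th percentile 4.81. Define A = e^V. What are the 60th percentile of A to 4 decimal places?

60th percentile of A = 122.7316

e^V is increasing, so P_{60}(A) = g(P_{60}(V)) ≈ 122.7316.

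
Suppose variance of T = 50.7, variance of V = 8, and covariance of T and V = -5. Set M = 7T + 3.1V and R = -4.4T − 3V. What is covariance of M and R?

By bilinearity, covariance of M and R = ac·variance of T + bd·variance of V + (ad+bc)·covariance of T and V, with a=7, b=3.1, c=-4.4, d=-3.
ac·variance of T = 7·(-4.4)·50.7 = -1561.56
bd·variance of V = 3.1·(-3)·8 = -74.4
(ad+bc)·covariance of T and V = (-34.64)·(-5) = 173.2
covariance of M and R = -1561.56 + (-74.4) + 173.2 = -1462.76.

covariance of M and R = -1462.76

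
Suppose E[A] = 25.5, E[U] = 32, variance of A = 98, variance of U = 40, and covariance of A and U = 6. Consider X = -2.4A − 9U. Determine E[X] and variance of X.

E[X] = (-2.4)·E[A] + (-9)·E[U] = (-2.4)·25.5 + (-9)·32 = -349.2.
variance of X = a²·variance of A + b²·variance of U + 2ab·covariance of A and U with a = -2.4, b = -9.
= (-2.4)²·98 + (-9)²·40 + 2·(-2.4)·(-9)·6
= 564.48 + 3240 + 259.2 = 4063.68.

E[X] = -349.2, variance of X = 4063.68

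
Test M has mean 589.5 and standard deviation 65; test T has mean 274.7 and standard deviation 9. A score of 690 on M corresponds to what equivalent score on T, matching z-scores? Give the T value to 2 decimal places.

z = (690 − 589.5)/65 ≈ 1.5462.
T = 274.7 + z·9 = 274.7 + (690 − 589.5)·9/65 ≈ 288.62.

T = 288.62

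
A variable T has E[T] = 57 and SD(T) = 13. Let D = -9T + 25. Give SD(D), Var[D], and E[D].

SD(D) = 117, Var[D] = 13689, E[D] = -488

D = -9T + 25 is linear with a = -9, b = 25.
SD(D) = |a|·SD(T) = |-9|·13 = 117.
Var[T] = 13² = 169.
Var[D] = a²·Var[T] = (-9)²·169 = 13689 (the additive constant 25 does not affect variance).
E[D] = a·E[T] + b = (-9)·57 + 25 = -488.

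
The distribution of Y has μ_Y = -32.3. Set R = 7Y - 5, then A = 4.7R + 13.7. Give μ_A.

μ_A = -1072.47

μ_R = 7·(-32.3) + (-5) = -231.1.
μ_A = 4.7·(-231.1) + 13.7 = -1072.47.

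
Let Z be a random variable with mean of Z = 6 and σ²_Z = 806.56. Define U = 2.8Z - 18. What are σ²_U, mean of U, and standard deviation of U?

U = 2.8Z - 18 is linear with a = 2.8, b = -18.
σ²_U = a²·σ²_Z = 2.8²·806.56 = 6323.4304 (the additive constant -18 does not affect variance).
mean of U = a·mean of Z + b = 2.8·6 + (-18) = -1.2.
standard deviation of Z = √806.56 = 28.4.
standard deviation of U = |a|·standard deviation of Z = |2.8|·28.4 = 79.52.

σ²_U = 6323.4304, mean of U = -1.2, standard deviation of U = 79.52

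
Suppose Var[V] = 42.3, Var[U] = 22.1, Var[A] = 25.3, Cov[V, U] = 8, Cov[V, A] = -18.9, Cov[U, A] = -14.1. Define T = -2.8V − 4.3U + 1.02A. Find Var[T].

Var[T] = a²·Var[V] + b²·Var[U] + c²·Var[A] + 2ab·Cov[V, U] + 2ac·Cov[V, A] + 2bc·Cov[U, A], with a = -2.8, b = -4.3, c = 1.02.
= 331.632 + 408.629 + 26.32212 + 192.64 + 107.9568 + 123.6852
= 1190.86512.

Var[T] = 1190.86512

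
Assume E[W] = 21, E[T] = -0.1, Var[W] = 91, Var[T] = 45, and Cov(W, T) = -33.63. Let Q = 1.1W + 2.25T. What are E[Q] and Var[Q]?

E[Q] = 22.875, Var[Q] = 171.454

E[Q] = 1.1·E[W] + 2.25·E[T] = 1.1·21 + 2.25·(-0.1) = 22.875.
Var[Q] = a²·Var[W] + b²·Var[T] + 2ab·Cov(W, T) with a = 1.1, b = 2.25.
= 1.1²·91 + 2.25²·45 + 2·1.1·2.25·(-33.63)
= 110.11 + 227.8125 + (-166.4685) = 171.454.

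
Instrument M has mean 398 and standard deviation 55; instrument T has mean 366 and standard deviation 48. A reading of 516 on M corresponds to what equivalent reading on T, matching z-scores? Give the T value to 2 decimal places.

z = (516 − 398)/55 ≈ 2.1455.
T = 366 + z·48 = 366 + (516 − 398)·48/55 ≈ 468.98.

T = 468.98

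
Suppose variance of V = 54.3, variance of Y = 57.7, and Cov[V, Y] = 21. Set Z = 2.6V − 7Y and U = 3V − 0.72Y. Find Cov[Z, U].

Cov[Z, U] = 234.036

By bilinearity, Cov[Z, U] = ac·variance of V + bd·variance of Y + (ad+bc)·Cov[V, Y], with a=2.6, b=-7, c=3, d=-0.72.
ac·variance of V = 2.6·3·54.3 = 423.54
bd·variance of Y = (-7)·(-0.72)·57.7 = 290.808
(ad+bc)·Cov[V, Y] = (-22.872)·21 = -480.312
Cov[Z, U] = 423.54 + 290.808 + (-480.312) = 234.036.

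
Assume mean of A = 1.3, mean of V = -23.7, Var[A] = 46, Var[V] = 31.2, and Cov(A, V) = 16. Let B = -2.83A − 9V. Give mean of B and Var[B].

mean of B = (-2.83)·mean of A + (-9)·mean of V = (-2.83)·1.3 + (-9)·(-23.7) = 209.621.
Var[B] = a²·Var[A] + b²·Var[V] + 2ab·Cov(A, V) with a = -2.83, b = -9.
= (-2.83)²·46 + (-9)²·31.2 + 2·(-2.83)·(-9)·16
= 368.4094 + 2527.2 + 815.04 = 3710.6494.

mean of B = 209.621, Var[B] = 3710.6494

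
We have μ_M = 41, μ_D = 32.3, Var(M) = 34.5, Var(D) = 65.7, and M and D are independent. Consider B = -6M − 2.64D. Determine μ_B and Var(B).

μ_B = -331.272, Var(B) = 1699.90272

μ_B = (-6)·μ_M + (-2.64)·μ_D = (-6)·41 + (-2.64)·32.3 = -331.272.
Var(B) = a²·Var(M) + b²·Var(D) + 2ab·Cov[M, D] with a = -6, b = -2.64.
Independence gives Cov[M, D] = 0.
= (-6)²·34.5 + (-2.64)²·65.7 + 2·(-6)·(-2.64)·0
= 1242 + 457.90272 + 0 = 1699.90272.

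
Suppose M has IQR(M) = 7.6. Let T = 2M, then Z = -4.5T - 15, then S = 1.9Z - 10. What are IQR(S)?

IQR(T) = |2|·7.6 = 15.2.
IQR(Z) = |-4.5|·15.2 = 68.4.
IQR(S) = |1.9|·68.4 = 129.96.

IQR(S) = 129.96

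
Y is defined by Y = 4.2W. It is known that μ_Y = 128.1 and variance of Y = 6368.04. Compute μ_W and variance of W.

μ_W = 30.5, variance of W = 361

From Y = 4.2W: μ_Y = a·μ_W + b, so μ_W = (μ_Y − b)/a = (128.1 − 0)/4.2 = 30.5.
variance of Y = a²·variance of W, so variance of W = 6368.04/4.2² = 361.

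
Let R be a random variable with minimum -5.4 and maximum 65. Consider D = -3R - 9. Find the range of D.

Range of R = 65 − (-5.4) = 70.4.
Range(D) = |a|·Range(R) = |-3|·70.4 = 211.2.

Range(D) = 211.2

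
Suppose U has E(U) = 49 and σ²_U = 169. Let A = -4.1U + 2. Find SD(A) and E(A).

SD(A) = 53.3, E(A) = -198.9

A = -4.1U + 2 is linear with a = -4.1, b = 2.
SD(U) = √169 = 13.
SD(A) = |a|·SD(U) = |-4.1|·13 = 53.3.
E(A) = a·E(U) + b = (-4.1)·49 + 2 = -198.9.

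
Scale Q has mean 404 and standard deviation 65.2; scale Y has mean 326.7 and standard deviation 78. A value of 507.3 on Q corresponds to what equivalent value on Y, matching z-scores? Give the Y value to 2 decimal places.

z = (507.3 − 404)/65.2 ≈ 1.5844.
Y = 326.7 + z·78 = 326.7 + (507.3 − 404)·78/65.2 ≈ 450.28.

Y = 450.28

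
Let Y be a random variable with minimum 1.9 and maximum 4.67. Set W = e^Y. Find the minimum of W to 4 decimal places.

e^Y is increasing on this domain, so min(W) comes from min(Y) = 1.9: min(W) = exp(1.9) ≈ 6.6859.

min(W) = 6.6859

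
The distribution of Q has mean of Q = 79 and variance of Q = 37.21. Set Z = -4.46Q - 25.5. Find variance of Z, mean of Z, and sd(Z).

Z = -4.46Q - 25.5 is linear with a = -4.46, b = -25.5.
variance of Z = a²·variance of Q = (-4.46)²·37.21 = 740.166436 (the additive constant -25.5 does not affect variance).
mean of Z = a·mean of Q + b = (-4.46)·79 + (-25.5) = -377.84.
sd(Q) = √37.21 = 6.1.
sd(Z) = |a|·sd(Q) = |-4.46|·6.1 = 27.206.

variance of Z = 740.166436, mean of Z = -377.84, sd(Z) = 27.206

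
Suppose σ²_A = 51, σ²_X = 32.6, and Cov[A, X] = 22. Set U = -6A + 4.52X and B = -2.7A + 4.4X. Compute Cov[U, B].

Cov[U, B] = 625.2608

By bilinearity, Cov[U, B] = ac·σ²_A + bd·σ²_X + (ad+bc)·Cov[A, X], with a=-6, b=4.52, c=-2.7, d=4.4.
ac·σ²_A = (-6)·(-2.7)·51 = 826.2
bd·σ²_X = 4.52·4.4·32.6 = 648.3488
(ad+bc)·Cov[A, X] = (-38.604)·22 = -849.288
Cov[U, B] = 826.2 + 648.3488 + (-849.288) = 625.2608.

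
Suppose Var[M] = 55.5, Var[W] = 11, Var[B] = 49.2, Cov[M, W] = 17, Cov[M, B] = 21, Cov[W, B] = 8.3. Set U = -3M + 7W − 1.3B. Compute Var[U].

Var[U] = a²·Var[M] + b²·Var[W] + c²·Var[B] + 2ab·Cov[M, W] + 2ac·Cov[M, B] + 2bc·Cov[W, B], with a = -3, b = 7, c = -1.3.
= 499.5 + 539 + 83.148 + (-714) + 163.8 + (-151.06)
= 420.388.

Var[U] = 420.388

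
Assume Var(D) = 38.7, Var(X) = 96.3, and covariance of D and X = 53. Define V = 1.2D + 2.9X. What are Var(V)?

Var(V) = 1234.491

Var(V) = a²·Var(D) + b²·Var(X) + 2ab·covariance of D and X with a = 1.2, b = 2.9.
= 1.2²·38.7 + 2.9²·96.3 + 2·1.2·2.9·53
= 55.728 + 809.883 + 368.88 = 1234.491.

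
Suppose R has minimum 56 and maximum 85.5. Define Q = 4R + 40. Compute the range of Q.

Range of R = 85.5 − 56 = 29.5.
Range(Q) = |a|·Range(R) = |4|·29.5 = 118.

Range(Q) = 118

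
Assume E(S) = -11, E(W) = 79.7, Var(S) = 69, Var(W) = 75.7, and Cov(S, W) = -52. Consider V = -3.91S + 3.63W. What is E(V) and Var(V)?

E(V) = 332.321, Var(V) = 3528.47343

E(V) = (-3.91)·E(S) + 3.63·E(W) = (-3.91)·(-11) + 3.63·79.7 = 332.321.
Var(V) = a²·Var(S) + b²·Var(W) + 2ab·Cov(S, W) with a = -3.91, b = 3.63.
= (-3.91)²·69 + 3.63²·75.7 + 2·(-3.91)·3.63·(-52)
= 1054.8789 + 997.49133 + 1476.1032 = 3528.47343.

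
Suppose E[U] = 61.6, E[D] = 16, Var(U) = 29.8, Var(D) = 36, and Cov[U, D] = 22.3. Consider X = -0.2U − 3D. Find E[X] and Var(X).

E[X] = (-0.2)·E[U] + (-3)·E[D] = (-0.2)·61.6 + (-3)·16 = -60.32.
Var(X) = a²·Var(U) + b²·Var(D) + 2ab·Cov[U, D] with a = -0.2, b = -3.
= (-0.2)²·29.8 + (-3)²·36 + 2·(-0.2)·(-3)·22.3
= 1.192 + 324 + 26.76 = 351.952.

E[X] = -60.32, Var(X) = 351.952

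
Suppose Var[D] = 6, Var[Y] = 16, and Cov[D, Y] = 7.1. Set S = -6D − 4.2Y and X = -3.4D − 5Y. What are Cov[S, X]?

Cov[S, X] = 772.788

By bilinearity, Cov[S, X] = ac·Var[D] + bd·Var[Y] + (ad+bc)·Cov[D, Y], with a=-6, b=-4.2, c=-3.4, d=-5.
ac·Var[D] = (-6)·(-3.4)·6 = 122.4
bd·Var[Y] = (-4.2)·(-5)·16 = 336
(ad+bc)·Cov[D, Y] = (44.28)·7.1 = 314.388
Cov[S, X] = 122.4 + 336 + 314.388 = 772.788.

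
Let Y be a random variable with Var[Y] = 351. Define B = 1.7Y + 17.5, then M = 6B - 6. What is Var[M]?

Var[M] = 36518.04

Var[B] = 1.7²·351 = 1014.39.
Var[M] = 6²·1014.39 = 36518.04.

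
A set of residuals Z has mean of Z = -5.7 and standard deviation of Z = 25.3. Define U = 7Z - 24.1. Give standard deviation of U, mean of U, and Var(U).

U = 7Z - 24.1 is linear with a = 7, b = -24.1.
standard deviation of U = |a|·standard deviation of Z = |7|·25.3 = 177.1.
mean of U = a·mean of Z + b = 7·(-5.7) + (-24.1) = -64.
Var(Z) = 25.3² = 640.09.
Var(U) = a²·Var(Z) = 7²·640.09 = 31364.41 (the additive constant -24.1 does not affect variance).

standard deviation of U = 177.1, mean of U = -64, Var(U) = 31364.41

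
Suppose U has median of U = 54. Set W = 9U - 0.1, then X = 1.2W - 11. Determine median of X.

median of W = 9·54 + (-0.1) = 485.9.
median of X = 1.2·485.9 + (-11) = 572.08.

median of X = 572.08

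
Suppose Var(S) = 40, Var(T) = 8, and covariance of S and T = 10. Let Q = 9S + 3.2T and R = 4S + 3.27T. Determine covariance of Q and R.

covariance of Q and R = 1946.012

By bilinearity, covariance of Q and R = ac·Var(S) + bd·Var(T) + (ad+bc)·covariance of S and T, with a=9, b=3.2, c=4, d=3.27.
ac·Var(S) = 9·4·40 = 1440
bd·Var(T) = 3.2·3.27·8 = 83.712
(ad+bc)·covariance of S and T = (42.23)·10 = 422.3
covariance of Q and R = 1440 + 83.712 + 422.3 = 1946.012.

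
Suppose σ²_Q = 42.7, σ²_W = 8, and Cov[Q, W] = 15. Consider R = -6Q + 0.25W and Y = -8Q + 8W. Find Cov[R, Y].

Cov[R, Y] = 1315.6

By bilinearity, Cov[R, Y] = ac·σ²_Q + bd·σ²_W + (ad+bc)·Cov[Q, W], with a=-6, b=0.25, c=-8, d=8.
ac·σ²_Q = (-6)·(-8)·42.7 = 2049.6
bd·σ²_W = 0.25·8·8 = 16
(ad+bc)·Cov[Q, W] = (-50)·15 = -750
Cov[R, Y] = 2049.6 + 16 + (-750) = 1315.6.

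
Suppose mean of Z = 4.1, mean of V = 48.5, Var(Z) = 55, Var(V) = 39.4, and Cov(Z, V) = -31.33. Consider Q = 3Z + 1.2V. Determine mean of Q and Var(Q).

mean of Q = 3·mean of Z + 1.2·mean of V = 3·4.1 + 1.2·48.5 = 70.5.
Var(Q) = a²·Var(Z) + b²·Var(V) + 2ab·Cov(Z, V) with a = 3, b = 1.2.
= 3²·55 + 1.2²·39.4 + 2·3·1.2·(-31.33)
= 495 + 56.736 + (-225.576) = 326.16.

mean of Q = 70.5, Var(Q) = 326.16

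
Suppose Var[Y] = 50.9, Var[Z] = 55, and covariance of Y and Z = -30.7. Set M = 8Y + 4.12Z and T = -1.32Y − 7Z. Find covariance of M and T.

By bilinearity, covariance of M and T = ac·Var[Y] + bd·Var[Z] + (ad+bc)·covariance of Y and Z, with a=8, b=4.12, c=-1.32, d=-7.
ac·Var[Y] = 8·(-1.32)·50.9 = -537.504
bd·Var[Z] = 4.12·(-7)·55 = -1586.2
(ad+bc)·covariance of Y and Z = (-61.4384)·(-30.7) = 1886.15888
covariance of M and T = -537.504 + (-1586.2) + 1886.15888 = -237.54512.

covariance of M and T = -237.54512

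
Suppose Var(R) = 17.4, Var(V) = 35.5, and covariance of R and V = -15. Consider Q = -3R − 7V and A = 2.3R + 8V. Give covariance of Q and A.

covariance of Q and A = -1506.56

By bilinearity, covariance of Q and A = ac·Var(R) + bd·Var(V) + (ad+bc)·covariance of R and V, with a=-3, b=-7, c=2.3, d=8.
ac·Var(R) = (-3)·2.3·17.4 = -120.06
bd·Var(V) = (-7)·8·35.5 = -1988
(ad+bc)·covariance of R and V = (-40.1)·(-15) = 601.5
covariance of Q and A = -120.06 + (-1988) + 601.5 = -1506.56.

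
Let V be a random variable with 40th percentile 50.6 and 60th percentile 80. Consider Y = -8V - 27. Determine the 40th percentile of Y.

40th percentile of Y = -667

Since a = -8 < 0 the transformation is decreasing, reversing order: the 40th percentile of Y corresponds to the 60th percentile of V.
So P_{40}(Y) = a·P_{60}(V) + b = (-8)·80 + (-27) = -667.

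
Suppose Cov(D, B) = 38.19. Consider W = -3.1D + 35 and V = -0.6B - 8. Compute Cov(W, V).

Cov(W, V) = a·c·Cov(D, B) = (-3.1)·(-0.6)·38.19 = 71.0334. Additive constants drop out.

Cov(W, V) = 71.0334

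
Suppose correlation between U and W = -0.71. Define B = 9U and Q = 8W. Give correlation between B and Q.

Linear rescalings preserve correlation up to sign; here the slopes 9 and 8 have the same sign, so correlation between B and Q = correlation between U and W = -0.71.

correlation between B and Q = -0.71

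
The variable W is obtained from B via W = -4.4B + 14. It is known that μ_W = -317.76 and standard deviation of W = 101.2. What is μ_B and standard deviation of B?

From W = -4.4B + 14: μ_W = a·μ_B + b, so μ_B = (μ_W − b)/a = (-317.76 − 14)/(-4.4) = 75.4.
standard deviation of W = |a|·standard deviation of B, so standard deviation of B = 101.2/|-4.4| = 23.

μ_B = 75.4, standard deviation of B = 23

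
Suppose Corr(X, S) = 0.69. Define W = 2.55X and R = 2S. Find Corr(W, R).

Corr(W, R) = 0.69

Linear rescalings preserve correlation up to sign; here the slopes 2.55 and 2 have the same sign, so Corr(W, R) = Corr(X, S) = 0.69.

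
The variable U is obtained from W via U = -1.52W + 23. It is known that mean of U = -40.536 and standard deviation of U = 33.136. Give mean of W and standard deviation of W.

From U = -1.52W + 23: mean of U = a·mean of W + b, so mean of W = (mean of U − b)/a = (-40.536 − 23)/(-1.52) = 41.8.
standard deviation of U = |a|·standard deviation of W, so standard deviation of W = 33.136/|-1.52| = 21.8.

mean of W = 41.8, standard deviation of W = 21.8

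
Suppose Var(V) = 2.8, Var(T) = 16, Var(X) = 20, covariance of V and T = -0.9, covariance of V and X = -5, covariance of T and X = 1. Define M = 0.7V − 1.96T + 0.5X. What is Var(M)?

Var(M) = a²·Var(V) + b²·Var(T) + c²·Var(X) + 2ab·covariance of V and T + 2ac·covariance of V and X + 2bc·covariance of T and X, with a = 0.7, b = -1.96, c = 0.5.
= 1.372 + 61.4656 + 5 + 2.4696 + (-3.5) + (-1.96)
= 64.8472.

Var(M) = 64.8472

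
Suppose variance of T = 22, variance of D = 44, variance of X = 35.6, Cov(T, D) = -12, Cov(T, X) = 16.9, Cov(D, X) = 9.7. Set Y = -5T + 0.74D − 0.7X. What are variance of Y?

variance of Y = 788.5892

variance of Y = a²·variance of T + b²·variance of D + c²·variance of X + 2ab·Cov(T, D) + 2ac·Cov(T, X) + 2bc·Cov(D, X), with a = -5, b = 0.74, c = -0.7.
= 550 + 24.0944 + 17.444 + 88.8 + 118.3 + (-10.0492)
= 788.5892.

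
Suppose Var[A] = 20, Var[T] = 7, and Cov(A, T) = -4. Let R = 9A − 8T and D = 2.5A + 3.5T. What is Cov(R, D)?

Cov(R, D) = 208

By bilinearity, Cov(R, D) = ac·Var[A] + bd·Var[T] + (ad+bc)·Cov(A, T), with a=9, b=-8, c=2.5, d=3.5.
ac·Var[A] = 9·2.5·20 = 450
bd·Var[T] = (-8)·3.5·7 = -196
(ad+bc)·Cov(A, T) = (11.5)·(-4) = -46
Cov(R, D) = 450 + (-196) + (-46) = 208.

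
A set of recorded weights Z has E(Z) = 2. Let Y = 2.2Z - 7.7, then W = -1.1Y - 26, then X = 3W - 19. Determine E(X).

E(X) = -86.11

E(Y) = 2.2·2 + (-7.7) = -3.3.
E(W) = (-1.1)·(-3.3) + (-26) = -22.37.
E(X) = 3·(-22.37) + (-19) = -86.11.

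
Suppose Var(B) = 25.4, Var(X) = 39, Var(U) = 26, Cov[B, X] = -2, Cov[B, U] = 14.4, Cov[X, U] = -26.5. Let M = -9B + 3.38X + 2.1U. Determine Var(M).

Var(M) = a²·Var(B) + b²·Var(X) + c²·Var(U) + 2ab·Cov[B, X] + 2ac·Cov[B, U] + 2bc·Cov[X, U], with a = -9, b = 3.38, c = 2.1.
= 2057.4 + 445.5516 + 114.66 + 121.68 + (-544.32) + (-376.194)
= 1818.7776.

Var(M) = 1818.7776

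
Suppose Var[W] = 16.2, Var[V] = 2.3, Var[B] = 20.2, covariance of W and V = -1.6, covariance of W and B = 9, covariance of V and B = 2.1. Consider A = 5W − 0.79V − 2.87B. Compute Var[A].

Var[A] = 336.68347

Var[A] = a²·Var[W] + b²·Var[V] + c²·Var[B] + 2ab·covariance of W and V + 2ac·covariance of W and B + 2bc·covariance of V and B, with a = 5, b = -0.79, c = -2.87.
= 405 + 1.43543 + 166.38538 + 12.64 + (-258.3) + 9.52266
= 336.68347.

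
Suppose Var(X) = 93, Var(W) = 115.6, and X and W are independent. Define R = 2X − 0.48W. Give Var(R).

Var(R) = 398.63424

Var(R) = a²·Var(X) + b²·Var(W) + 2ab·Cov[X, W] with a = 2, b = -0.48.
Independence gives Cov[X, W] = 0.
= 2²·93 + (-0.48)²·115.6 + 2·2·(-0.48)·0
= 372 + 26.63424 + 0 = 398.63424.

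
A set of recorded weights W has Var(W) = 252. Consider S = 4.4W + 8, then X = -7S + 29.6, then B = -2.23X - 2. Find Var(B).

Var(B) = 1188807.947712

Var(S) = 4.4²·252 = 4878.72.
Var(X) = (-7)²·4878.72 = 239057.28.
Var(B) = (-2.23)²·239057.28 = 1188807.947712.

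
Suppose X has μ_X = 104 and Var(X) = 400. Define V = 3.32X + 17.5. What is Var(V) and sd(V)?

V = 3.32X + 17.5 is linear with a = 3.32, b = 17.5.
Var(V) = a²·Var(X) = 3.32²·400 = 4408.96 (the additive constant 17.5 does not affect variance).
sd(X) = √400 = 20.
sd(V) = |a|·sd(X) = |3.32|·20 = 66.4.

Var(V) = 4408.96, sd(V) = 66.4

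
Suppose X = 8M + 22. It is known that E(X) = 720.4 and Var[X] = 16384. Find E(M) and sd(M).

E(M) = 87.3, sd(M) = 16

From X = 8M + 22: E(X) = a·E(M) + b, so E(M) = (E(X) − b)/a = (720.4 − 22)/8 = 87.3.
sd(X) = √16384 = 128.
sd(X) = |a|·sd(M), so sd(M) = 128/|8| = 16.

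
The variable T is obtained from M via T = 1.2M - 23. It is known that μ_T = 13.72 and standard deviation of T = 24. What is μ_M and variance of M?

From T = 1.2M - 23: μ_T = a·μ_M + b, so μ_M = (μ_T − b)/a = (13.72 − (-23))/1.2 = 30.6.
variance of T = 24² = 576.
variance of T = a²·variance of M, so variance of M = 576/1.2² = 400.

μ_M = 30.6, variance of M = 400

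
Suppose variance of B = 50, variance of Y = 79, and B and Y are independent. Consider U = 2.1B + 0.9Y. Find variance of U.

variance of U = a²·variance of B + b²·variance of Y + 2ab·Cov[B, Y] with a = 2.1, b = 0.9.
Independence gives Cov[B, Y] = 0.
= 2.1²·50 + 0.9²·79 + 2·2.1·0.9·0
= 220.5 + 63.99 + 0 = 284.49.

variance of U = 284.49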